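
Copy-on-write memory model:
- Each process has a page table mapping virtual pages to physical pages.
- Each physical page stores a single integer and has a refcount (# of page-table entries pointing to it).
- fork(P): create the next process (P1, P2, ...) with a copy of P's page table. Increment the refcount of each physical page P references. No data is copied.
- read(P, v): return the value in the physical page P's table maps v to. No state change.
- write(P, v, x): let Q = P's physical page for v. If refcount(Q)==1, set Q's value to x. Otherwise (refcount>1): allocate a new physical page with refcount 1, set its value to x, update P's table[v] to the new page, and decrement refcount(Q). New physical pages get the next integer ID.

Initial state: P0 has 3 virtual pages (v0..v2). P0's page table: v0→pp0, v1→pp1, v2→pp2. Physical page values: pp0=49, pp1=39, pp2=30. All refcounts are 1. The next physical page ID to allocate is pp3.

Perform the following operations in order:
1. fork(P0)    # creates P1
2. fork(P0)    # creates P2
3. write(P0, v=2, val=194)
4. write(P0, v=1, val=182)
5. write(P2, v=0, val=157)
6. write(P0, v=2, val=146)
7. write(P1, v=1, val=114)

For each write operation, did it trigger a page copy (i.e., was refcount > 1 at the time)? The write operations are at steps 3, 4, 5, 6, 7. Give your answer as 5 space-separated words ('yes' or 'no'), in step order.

Op 1: fork(P0) -> P1. 3 ppages; refcounts: pp0:2 pp1:2 pp2:2
Op 2: fork(P0) -> P2. 3 ppages; refcounts: pp0:3 pp1:3 pp2:3
Op 3: write(P0, v2, 194). refcount(pp2)=3>1 -> COPY to pp3. 4 ppages; refcounts: pp0:3 pp1:3 pp2:2 pp3:1
Op 4: write(P0, v1, 182). refcount(pp1)=3>1 -> COPY to pp4. 5 ppages; refcounts: pp0:3 pp1:2 pp2:2 pp3:1 pp4:1
Op 5: write(P2, v0, 157). refcount(pp0)=3>1 -> COPY to pp5. 6 ppages; refcounts: pp0:2 pp1:2 pp2:2 pp3:1 pp4:1 pp5:1
Op 6: write(P0, v2, 146). refcount(pp3)=1 -> write in place. 6 ppages; refcounts: pp0:2 pp1:2 pp2:2 pp3:1 pp4:1 pp5:1
Op 7: write(P1, v1, 114). refcount(pp1)=2>1 -> COPY to pp6. 7 ppages; refcounts: pp0:2 pp1:1 pp2:2 pp3:1 pp4:1 pp5:1 pp6:1

yes yes yes no yes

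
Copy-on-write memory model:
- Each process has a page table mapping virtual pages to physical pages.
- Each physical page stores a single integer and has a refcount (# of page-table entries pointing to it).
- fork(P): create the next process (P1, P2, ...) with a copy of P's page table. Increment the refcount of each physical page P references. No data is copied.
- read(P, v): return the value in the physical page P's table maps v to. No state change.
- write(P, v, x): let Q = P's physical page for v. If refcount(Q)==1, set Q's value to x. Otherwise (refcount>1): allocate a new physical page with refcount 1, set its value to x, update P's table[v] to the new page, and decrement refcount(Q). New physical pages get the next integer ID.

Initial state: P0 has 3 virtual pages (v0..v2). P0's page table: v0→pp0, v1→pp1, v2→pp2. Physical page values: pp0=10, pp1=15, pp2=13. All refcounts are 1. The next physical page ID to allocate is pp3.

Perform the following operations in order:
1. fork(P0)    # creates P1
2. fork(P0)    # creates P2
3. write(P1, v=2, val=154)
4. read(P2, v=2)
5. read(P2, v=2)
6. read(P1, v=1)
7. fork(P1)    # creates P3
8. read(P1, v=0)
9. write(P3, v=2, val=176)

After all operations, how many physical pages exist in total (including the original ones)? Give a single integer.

Answer: 5

Derivation:
Op 1: fork(P0) -> P1. 3 ppages; refcounts: pp0:2 pp1:2 pp2:2
Op 2: fork(P0) -> P2. 3 ppages; refcounts: pp0:3 pp1:3 pp2:3
Op 3: write(P1, v2, 154). refcount(pp2)=3>1 -> COPY to pp3. 4 ppages; refcounts: pp0:3 pp1:3 pp2:2 pp3:1
Op 4: read(P2, v2) -> 13. No state change.
Op 5: read(P2, v2) -> 13. No state change.
Op 6: read(P1, v1) -> 15. No state change.
Op 7: fork(P1) -> P3. 4 ppages; refcounts: pp0:4 pp1:4 pp2:2 pp3:2
Op 8: read(P1, v0) -> 10. No state change.
Op 9: write(P3, v2, 176). refcount(pp3)=2>1 -> COPY to pp4. 5 ppages; refcounts: pp0:4 pp1:4 pp2:2 pp3:1 pp4:1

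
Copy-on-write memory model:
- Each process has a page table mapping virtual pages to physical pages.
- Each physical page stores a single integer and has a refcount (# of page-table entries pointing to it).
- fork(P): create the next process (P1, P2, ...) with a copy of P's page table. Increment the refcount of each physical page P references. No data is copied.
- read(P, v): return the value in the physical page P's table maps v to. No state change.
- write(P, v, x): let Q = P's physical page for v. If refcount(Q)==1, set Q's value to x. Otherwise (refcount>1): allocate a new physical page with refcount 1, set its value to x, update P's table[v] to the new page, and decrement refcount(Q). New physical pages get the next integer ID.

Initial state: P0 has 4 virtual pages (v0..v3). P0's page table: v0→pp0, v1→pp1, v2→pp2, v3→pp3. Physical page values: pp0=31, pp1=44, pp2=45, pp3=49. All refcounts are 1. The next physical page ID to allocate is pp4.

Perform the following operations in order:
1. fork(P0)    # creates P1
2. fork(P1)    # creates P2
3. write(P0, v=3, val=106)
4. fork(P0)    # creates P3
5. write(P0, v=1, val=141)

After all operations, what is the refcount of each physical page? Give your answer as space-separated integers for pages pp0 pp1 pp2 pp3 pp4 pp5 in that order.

Op 1: fork(P0) -> P1. 4 ppages; refcounts: pp0:2 pp1:2 pp2:2 pp3:2
Op 2: fork(P1) -> P2. 4 ppages; refcounts: pp0:3 pp1:3 pp2:3 pp3:3
Op 3: write(P0, v3, 106). refcount(pp3)=3>1 -> COPY to pp4. 5 ppages; refcounts: pp0:3 pp1:3 pp2:3 pp3:2 pp4:1
Op 4: fork(P0) -> P3. 5 ppages; refcounts: pp0:4 pp1:4 pp2:4 pp3:2 pp4:2
Op 5: write(P0, v1, 141). refcount(pp1)=4>1 -> COPY to pp5. 6 ppages; refcounts: pp0:4 pp1:3 pp2:4 pp3:2 pp4:2 pp5:1

Answer: 4 3 4 2 2 1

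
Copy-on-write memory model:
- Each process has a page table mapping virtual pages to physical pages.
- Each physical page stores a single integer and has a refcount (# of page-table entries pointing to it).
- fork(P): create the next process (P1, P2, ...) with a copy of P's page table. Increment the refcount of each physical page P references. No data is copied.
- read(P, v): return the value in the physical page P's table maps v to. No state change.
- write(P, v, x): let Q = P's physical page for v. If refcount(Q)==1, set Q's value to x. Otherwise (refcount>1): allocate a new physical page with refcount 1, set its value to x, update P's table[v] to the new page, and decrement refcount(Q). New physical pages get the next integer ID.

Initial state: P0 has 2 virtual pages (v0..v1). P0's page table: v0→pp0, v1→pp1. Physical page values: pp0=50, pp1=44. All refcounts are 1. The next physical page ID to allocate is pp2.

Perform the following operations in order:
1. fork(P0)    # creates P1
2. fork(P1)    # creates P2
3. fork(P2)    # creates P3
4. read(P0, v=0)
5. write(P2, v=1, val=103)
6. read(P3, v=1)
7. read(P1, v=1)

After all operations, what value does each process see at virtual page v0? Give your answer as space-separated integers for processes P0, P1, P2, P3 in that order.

Op 1: fork(P0) -> P1. 2 ppages; refcounts: pp0:2 pp1:2
Op 2: fork(P1) -> P2. 2 ppages; refcounts: pp0:3 pp1:3
Op 3: fork(P2) -> P3. 2 ppages; refcounts: pp0:4 pp1:4
Op 4: read(P0, v0) -> 50. No state change.
Op 5: write(P2, v1, 103). refcount(pp1)=4>1 -> COPY to pp2. 3 ppages; refcounts: pp0:4 pp1:3 pp2:1
Op 6: read(P3, v1) -> 44. No state change.
Op 7: read(P1, v1) -> 44. No state change.
P0: v0 -> pp0 = 50
P1: v0 -> pp0 = 50
P2: v0 -> pp0 = 50
P3: v0 -> pp0 = 50

Answer: 50 50 50 50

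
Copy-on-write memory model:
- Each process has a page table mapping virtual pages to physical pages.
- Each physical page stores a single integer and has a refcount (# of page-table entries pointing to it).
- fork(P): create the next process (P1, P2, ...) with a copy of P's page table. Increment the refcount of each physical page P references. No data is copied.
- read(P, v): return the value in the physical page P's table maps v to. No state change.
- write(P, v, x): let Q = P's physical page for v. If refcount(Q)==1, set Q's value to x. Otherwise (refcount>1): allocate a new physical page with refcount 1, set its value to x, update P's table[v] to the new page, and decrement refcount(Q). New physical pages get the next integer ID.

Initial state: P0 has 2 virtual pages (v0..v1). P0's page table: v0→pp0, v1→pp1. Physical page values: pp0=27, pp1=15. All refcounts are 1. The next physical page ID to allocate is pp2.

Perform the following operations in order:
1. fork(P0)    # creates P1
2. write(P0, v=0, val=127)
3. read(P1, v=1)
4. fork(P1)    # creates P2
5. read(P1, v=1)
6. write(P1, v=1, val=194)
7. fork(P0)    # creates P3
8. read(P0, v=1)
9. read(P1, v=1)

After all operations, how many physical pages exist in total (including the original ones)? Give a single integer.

Op 1: fork(P0) -> P1. 2 ppages; refcounts: pp0:2 pp1:2
Op 2: write(P0, v0, 127). refcount(pp0)=2>1 -> COPY to pp2. 3 ppages; refcounts: pp0:1 pp1:2 pp2:1
Op 3: read(P1, v1) -> 15. No state change.
Op 4: fork(P1) -> P2. 3 ppages; refcounts: pp0:2 pp1:3 pp2:1
Op 5: read(P1, v1) -> 15. No state change.
Op 6: write(P1, v1, 194). refcount(pp1)=3>1 -> COPY to pp3. 4 ppages; refcounts: pp0:2 pp1:2 pp2:1 pp3:1
Op 7: fork(P0) -> P3. 4 ppages; refcounts: pp0:2 pp1:3 pp2:2 pp3:1
Op 8: read(P0, v1) -> 15. No state change.
Op 9: read(P1, v1) -> 194. No state change.

Answer: 4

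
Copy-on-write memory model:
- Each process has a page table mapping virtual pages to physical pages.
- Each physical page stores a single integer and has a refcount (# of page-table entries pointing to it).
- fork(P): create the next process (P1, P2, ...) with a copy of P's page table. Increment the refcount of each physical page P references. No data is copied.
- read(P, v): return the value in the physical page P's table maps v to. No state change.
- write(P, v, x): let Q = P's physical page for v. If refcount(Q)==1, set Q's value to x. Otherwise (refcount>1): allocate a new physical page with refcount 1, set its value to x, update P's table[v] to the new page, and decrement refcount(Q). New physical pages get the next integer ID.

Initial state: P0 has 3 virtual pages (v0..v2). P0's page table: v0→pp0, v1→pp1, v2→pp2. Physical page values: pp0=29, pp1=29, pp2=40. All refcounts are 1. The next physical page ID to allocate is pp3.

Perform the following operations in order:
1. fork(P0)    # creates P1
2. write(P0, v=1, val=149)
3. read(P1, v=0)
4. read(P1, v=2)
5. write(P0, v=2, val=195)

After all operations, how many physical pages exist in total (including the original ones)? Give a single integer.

Op 1: fork(P0) -> P1. 3 ppages; refcounts: pp0:2 pp1:2 pp2:2
Op 2: write(P0, v1, 149). refcount(pp1)=2>1 -> COPY to pp3. 4 ppages; refcounts: pp0:2 pp1:1 pp2:2 pp3:1
Op 3: read(P1, v0) -> 29. No state change.
Op 4: read(P1, v2) -> 40. No state change.
Op 5: write(P0, v2, 195). refcount(pp2)=2>1 -> COPY to pp4. 5 ppages; refcounts: pp0:2 pp1:1 pp2:1 pp3:1 pp4:1

Answer: 5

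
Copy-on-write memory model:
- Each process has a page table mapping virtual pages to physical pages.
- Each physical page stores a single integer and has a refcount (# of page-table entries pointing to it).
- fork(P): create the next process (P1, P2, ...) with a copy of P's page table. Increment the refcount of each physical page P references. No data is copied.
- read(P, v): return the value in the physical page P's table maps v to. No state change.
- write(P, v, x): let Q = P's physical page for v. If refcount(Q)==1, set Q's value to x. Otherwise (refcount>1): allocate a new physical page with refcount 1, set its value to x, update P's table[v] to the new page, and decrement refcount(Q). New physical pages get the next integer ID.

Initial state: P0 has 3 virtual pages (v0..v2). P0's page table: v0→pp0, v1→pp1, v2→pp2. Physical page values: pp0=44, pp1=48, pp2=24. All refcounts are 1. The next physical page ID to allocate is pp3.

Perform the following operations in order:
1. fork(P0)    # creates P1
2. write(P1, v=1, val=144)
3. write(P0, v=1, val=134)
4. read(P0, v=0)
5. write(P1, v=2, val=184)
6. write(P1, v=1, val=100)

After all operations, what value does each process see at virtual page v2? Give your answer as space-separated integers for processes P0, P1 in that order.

Answer: 24 184

Derivation:
Op 1: fork(P0) -> P1. 3 ppages; refcounts: pp0:2 pp1:2 pp2:2
Op 2: write(P1, v1, 144). refcount(pp1)=2>1 -> COPY to pp3. 4 ppages; refcounts: pp0:2 pp1:1 pp2:2 pp3:1
Op 3: write(P0, v1, 134). refcount(pp1)=1 -> write in place. 4 ppages; refcounts: pp0:2 pp1:1 pp2:2 pp3:1
Op 4: read(P0, v0) -> 44. No state change.
Op 5: write(P1, v2, 184). refcount(pp2)=2>1 -> COPY to pp4. 5 ppages; refcounts: pp0:2 pp1:1 pp2:1 pp3:1 pp4:1
Op 6: write(P1, v1, 100). refcount(pp3)=1 -> write in place. 5 ppages; refcounts: pp0:2 pp1:1 pp2:1 pp3:1 pp4:1
P0: v2 -> pp2 = 24
P1: v2 -> pp4 = 184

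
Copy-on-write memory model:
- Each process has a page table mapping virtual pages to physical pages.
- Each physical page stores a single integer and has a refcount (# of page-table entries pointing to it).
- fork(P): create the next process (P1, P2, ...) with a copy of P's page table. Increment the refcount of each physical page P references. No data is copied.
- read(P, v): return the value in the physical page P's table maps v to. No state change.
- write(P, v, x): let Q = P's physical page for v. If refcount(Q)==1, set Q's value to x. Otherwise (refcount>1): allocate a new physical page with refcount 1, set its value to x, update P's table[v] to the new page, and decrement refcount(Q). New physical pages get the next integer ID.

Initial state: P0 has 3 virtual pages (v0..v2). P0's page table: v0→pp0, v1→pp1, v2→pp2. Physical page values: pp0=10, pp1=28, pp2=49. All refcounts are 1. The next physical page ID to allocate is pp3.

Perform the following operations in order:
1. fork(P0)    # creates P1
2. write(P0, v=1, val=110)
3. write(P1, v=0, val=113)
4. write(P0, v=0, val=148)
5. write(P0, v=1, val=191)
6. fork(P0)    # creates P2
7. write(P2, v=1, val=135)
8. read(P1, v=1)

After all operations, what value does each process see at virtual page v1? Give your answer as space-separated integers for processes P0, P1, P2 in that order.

Op 1: fork(P0) -> P1. 3 ppages; refcounts: pp0:2 pp1:2 pp2:2
Op 2: write(P0, v1, 110). refcount(pp1)=2>1 -> COPY to pp3. 4 ppages; refcounts: pp0:2 pp1:1 pp2:2 pp3:1
Op 3: write(P1, v0, 113). refcount(pp0)=2>1 -> COPY to pp4. 5 ppages; refcounts: pp0:1 pp1:1 pp2:2 pp3:1 pp4:1
Op 4: write(P0, v0, 148). refcount(pp0)=1 -> write in place. 5 ppages; refcounts: pp0:1 pp1:1 pp2:2 pp3:1 pp4:1
Op 5: write(P0, v1, 191). refcount(pp3)=1 -> write in place. 5 ppages; refcounts: pp0:1 pp1:1 pp2:2 pp3:1 pp4:1
Op 6: fork(P0) -> P2. 5 ppages; refcounts: pp0:2 pp1:1 pp2:3 pp3:2 pp4:1
Op 7: write(P2, v1, 135). refcount(pp3)=2>1 -> COPY to pp5. 6 ppages; refcounts: pp0:2 pp1:1 pp2:3 pp3:1 pp4:1 pp5:1
Op 8: read(P1, v1) -> 28. No state change.
P0: v1 -> pp3 = 191
P1: v1 -> pp1 = 28
P2: v1 -> pp5 = 135

Answer: 191 28 135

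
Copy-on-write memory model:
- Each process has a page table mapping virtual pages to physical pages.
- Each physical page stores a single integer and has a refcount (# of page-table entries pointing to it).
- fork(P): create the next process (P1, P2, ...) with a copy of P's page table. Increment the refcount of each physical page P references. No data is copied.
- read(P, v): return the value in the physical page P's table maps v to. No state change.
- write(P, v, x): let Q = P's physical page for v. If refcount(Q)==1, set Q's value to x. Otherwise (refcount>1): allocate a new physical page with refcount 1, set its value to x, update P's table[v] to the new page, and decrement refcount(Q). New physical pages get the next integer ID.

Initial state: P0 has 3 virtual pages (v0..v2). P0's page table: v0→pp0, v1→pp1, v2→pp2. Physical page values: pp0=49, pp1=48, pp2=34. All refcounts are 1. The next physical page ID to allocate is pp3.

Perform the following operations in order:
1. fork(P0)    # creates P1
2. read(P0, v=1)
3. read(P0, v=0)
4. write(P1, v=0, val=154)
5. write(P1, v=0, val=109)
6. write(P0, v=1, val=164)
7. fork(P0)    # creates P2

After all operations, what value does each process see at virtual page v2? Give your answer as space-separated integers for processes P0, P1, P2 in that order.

Op 1: fork(P0) -> P1. 3 ppages; refcounts: pp0:2 pp1:2 pp2:2
Op 2: read(P0, v1) -> 48. No state change.
Op 3: read(P0, v0) -> 49. No state change.
Op 4: write(P1, v0, 154). refcount(pp0)=2>1 -> COPY to pp3. 4 ppages; refcounts: pp0:1 pp1:2 pp2:2 pp3:1
Op 5: write(P1, v0, 109). refcount(pp3)=1 -> write in place. 4 ppages; refcounts: pp0:1 pp1:2 pp2:2 pp3:1
Op 6: write(P0, v1, 164). refcount(pp1)=2>1 -> COPY to pp4. 5 ppages; refcounts: pp0:1 pp1:1 pp2:2 pp3:1 pp4:1
Op 7: fork(P0) -> P2. 5 ppages; refcounts: pp0:2 pp1:1 pp2:3 pp3:1 pp4:2
P0: v2 -> pp2 = 34
P1: v2 -> pp2 = 34
P2: v2 -> pp2 = 34

Answer: 34 34 34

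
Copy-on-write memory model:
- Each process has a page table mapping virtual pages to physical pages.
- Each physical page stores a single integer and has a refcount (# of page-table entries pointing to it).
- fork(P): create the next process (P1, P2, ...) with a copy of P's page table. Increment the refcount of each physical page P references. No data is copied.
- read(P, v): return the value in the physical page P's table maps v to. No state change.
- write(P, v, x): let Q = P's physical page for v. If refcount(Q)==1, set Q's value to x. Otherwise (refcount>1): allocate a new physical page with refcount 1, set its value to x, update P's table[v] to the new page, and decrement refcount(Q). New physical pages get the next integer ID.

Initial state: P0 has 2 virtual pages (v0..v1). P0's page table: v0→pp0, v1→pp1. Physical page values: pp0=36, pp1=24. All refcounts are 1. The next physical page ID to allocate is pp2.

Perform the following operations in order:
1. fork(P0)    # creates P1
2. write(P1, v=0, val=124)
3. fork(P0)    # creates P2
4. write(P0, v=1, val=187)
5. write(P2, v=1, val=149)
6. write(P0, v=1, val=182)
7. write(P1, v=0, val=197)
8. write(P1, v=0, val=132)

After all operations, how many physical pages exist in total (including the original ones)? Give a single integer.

Op 1: fork(P0) -> P1. 2 ppages; refcounts: pp0:2 pp1:2
Op 2: write(P1, v0, 124). refcount(pp0)=2>1 -> COPY to pp2. 3 ppages; refcounts: pp0:1 pp1:2 pp2:1
Op 3: fork(P0) -> P2. 3 ppages; refcounts: pp0:2 pp1:3 pp2:1
Op 4: write(P0, v1, 187). refcount(pp1)=3>1 -> COPY to pp3. 4 ppages; refcounts: pp0:2 pp1:2 pp2:1 pp3:1
Op 5: write(P2, v1, 149). refcount(pp1)=2>1 -> COPY to pp4. 5 ppages; refcounts: pp0:2 pp1:1 pp2:1 pp3:1 pp4:1
Op 6: write(P0, v1, 182). refcount(pp3)=1 -> write in place. 5 ppages; refcounts: pp0:2 pp1:1 pp2:1 pp3:1 pp4:1
Op 7: write(P1, v0, 197). refcount(pp2)=1 -> write in place. 5 ppages; refcounts: pp0:2 pp1:1 pp2:1 pp3:1 pp4:1
Op 8: write(P1, v0, 132). refcount(pp2)=1 -> write in place. 5 ppages; refcounts: pp0:2 pp1:1 pp2:1 pp3:1 pp4:1

Answer: 5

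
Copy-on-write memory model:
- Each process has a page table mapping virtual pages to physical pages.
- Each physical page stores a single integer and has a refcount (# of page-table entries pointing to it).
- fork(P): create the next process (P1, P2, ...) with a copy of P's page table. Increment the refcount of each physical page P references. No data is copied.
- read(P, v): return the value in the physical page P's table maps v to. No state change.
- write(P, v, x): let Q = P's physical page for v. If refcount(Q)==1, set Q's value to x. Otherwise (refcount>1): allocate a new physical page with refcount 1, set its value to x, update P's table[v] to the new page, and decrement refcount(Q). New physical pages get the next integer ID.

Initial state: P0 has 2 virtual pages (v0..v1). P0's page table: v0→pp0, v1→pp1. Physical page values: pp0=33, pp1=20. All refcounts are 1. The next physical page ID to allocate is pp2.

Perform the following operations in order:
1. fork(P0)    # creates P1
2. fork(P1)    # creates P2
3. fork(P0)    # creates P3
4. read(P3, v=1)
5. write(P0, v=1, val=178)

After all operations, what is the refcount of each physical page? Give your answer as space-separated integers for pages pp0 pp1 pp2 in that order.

Answer: 4 3 1

Derivation:
Op 1: fork(P0) -> P1. 2 ppages; refcounts: pp0:2 pp1:2
Op 2: fork(P1) -> P2. 2 ppages; refcounts: pp0:3 pp1:3
Op 3: fork(P0) -> P3. 2 ppages; refcounts: pp0:4 pp1:4
Op 4: read(P3, v1) -> 20. No state change.
Op 5: write(P0, v1, 178). refcount(pp1)=4>1 -> COPY to pp2. 3 ppages; refcounts: pp0:4 pp1:3 pp2:1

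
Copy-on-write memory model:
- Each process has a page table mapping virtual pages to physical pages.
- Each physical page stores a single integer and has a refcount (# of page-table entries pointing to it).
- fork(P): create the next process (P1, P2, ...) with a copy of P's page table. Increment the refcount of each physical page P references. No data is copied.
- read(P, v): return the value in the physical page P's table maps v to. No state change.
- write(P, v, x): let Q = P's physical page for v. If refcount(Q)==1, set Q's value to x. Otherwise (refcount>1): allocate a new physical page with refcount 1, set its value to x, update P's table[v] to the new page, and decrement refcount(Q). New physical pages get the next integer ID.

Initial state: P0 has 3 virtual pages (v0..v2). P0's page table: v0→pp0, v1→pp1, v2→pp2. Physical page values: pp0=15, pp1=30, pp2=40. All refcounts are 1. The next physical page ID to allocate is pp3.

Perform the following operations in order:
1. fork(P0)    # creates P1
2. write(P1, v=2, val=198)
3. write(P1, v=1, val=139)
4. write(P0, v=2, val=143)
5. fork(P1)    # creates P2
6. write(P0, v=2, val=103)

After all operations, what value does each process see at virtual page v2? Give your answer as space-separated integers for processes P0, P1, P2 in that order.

Answer: 103 198 198

Derivation:
Op 1: fork(P0) -> P1. 3 ppages; refcounts: pp0:2 pp1:2 pp2:2
Op 2: write(P1, v2, 198). refcount(pp2)=2>1 -> COPY to pp3. 4 ppages; refcounts: pp0:2 pp1:2 pp2:1 pp3:1
Op 3: write(P1, v1, 139). refcount(pp1)=2>1 -> COPY to pp4. 5 ppages; refcounts: pp0:2 pp1:1 pp2:1 pp3:1 pp4:1
Op 4: write(P0, v2, 143). refcount(pp2)=1 -> write in place. 5 ppages; refcounts: pp0:2 pp1:1 pp2:1 pp3:1 pp4:1
Op 5: fork(P1) -> P2. 5 ppages; refcounts: pp0:3 pp1:1 pp2:1 pp3:2 pp4:2
Op 6: write(P0, v2, 103). refcount(pp2)=1 -> write in place. 5 ppages; refcounts: pp0:3 pp1:1 pp2:1 pp3:2 pp4:2
P0: v2 -> pp2 = 103
P1: v2 -> pp3 = 198
P2: v2 -> pp3 = 198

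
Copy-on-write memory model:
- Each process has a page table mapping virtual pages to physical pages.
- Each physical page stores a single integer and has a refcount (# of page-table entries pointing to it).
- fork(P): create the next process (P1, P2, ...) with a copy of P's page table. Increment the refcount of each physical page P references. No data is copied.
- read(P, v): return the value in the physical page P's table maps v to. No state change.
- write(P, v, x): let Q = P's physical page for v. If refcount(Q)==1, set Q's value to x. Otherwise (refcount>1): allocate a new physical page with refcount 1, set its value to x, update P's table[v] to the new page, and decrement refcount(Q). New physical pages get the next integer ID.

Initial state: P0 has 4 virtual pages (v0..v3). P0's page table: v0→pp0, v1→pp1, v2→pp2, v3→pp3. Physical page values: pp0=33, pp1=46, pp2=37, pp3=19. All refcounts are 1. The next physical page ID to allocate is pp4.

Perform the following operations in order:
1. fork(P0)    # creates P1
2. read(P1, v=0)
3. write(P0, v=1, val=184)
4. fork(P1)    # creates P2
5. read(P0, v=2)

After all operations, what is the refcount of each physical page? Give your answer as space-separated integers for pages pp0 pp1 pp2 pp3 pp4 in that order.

Answer: 3 2 3 3 1

Derivation:
Op 1: fork(P0) -> P1. 4 ppages; refcounts: pp0:2 pp1:2 pp2:2 pp3:2
Op 2: read(P1, v0) -> 33. No state change.
Op 3: write(P0, v1, 184). refcount(pp1)=2>1 -> COPY to pp4. 5 ppages; refcounts: pp0:2 pp1:1 pp2:2 pp3:2 pp4:1
Op 4: fork(P1) -> P2. 5 ppages; refcounts: pp0:3 pp1:2 pp2:3 pp3:3 pp4:1
Op 5: read(P0, v2) -> 37. No state change.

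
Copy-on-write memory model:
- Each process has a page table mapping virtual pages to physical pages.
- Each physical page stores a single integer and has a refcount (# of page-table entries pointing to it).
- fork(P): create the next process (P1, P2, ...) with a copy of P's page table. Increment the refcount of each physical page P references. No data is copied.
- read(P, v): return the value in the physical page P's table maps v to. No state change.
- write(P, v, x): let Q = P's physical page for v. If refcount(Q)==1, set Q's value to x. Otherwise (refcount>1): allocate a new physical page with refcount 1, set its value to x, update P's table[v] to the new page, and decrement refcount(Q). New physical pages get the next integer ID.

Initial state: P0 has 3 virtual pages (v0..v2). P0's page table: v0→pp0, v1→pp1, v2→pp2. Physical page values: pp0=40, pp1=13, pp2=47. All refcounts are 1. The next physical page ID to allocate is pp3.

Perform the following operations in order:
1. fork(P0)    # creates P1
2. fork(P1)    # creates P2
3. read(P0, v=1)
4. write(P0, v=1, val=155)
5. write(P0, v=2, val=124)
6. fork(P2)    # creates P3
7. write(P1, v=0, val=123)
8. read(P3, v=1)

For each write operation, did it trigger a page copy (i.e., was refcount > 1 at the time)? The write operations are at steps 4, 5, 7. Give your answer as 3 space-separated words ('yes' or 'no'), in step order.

Op 1: fork(P0) -> P1. 3 ppages; refcounts: pp0:2 pp1:2 pp2:2
Op 2: fork(P1) -> P2. 3 ppages; refcounts: pp0:3 pp1:3 pp2:3
Op 3: read(P0, v1) -> 13. No state change.
Op 4: write(P0, v1, 155). refcount(pp1)=3>1 -> COPY to pp3. 4 ppages; refcounts: pp0:3 pp1:2 pp2:3 pp3:1
Op 5: write(P0, v2, 124). refcount(pp2)=3>1 -> COPY to pp4. 5 ppages; refcounts: pp0:3 pp1:2 pp2:2 pp3:1 pp4:1
Op 6: fork(P2) -> P3. 5 ppages; refcounts: pp0:4 pp1:3 pp2:3 pp3:1 pp4:1
Op 7: write(P1, v0, 123). refcount(pp0)=4>1 -> COPY to pp5. 6 ppages; refcounts: pp0:3 pp1:3 pp2:3 pp3:1 pp4:1 pp5:1
Op 8: read(P3, v1) -> 13. No state change.

yes yes yes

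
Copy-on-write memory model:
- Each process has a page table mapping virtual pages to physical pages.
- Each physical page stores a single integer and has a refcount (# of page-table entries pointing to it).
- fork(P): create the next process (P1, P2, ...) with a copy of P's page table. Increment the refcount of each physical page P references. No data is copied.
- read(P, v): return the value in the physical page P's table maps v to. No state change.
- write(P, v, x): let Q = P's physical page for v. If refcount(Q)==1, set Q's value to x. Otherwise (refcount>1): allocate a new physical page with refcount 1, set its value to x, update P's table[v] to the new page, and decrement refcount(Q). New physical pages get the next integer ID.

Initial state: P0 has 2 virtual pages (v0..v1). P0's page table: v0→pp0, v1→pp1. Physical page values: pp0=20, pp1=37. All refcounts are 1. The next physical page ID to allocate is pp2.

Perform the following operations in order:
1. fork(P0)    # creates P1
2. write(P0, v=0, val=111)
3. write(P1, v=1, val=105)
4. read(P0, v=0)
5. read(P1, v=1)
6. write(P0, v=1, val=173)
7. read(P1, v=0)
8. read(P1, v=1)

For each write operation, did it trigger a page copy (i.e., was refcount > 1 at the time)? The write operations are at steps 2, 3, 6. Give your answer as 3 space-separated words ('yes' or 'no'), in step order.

Op 1: fork(P0) -> P1. 2 ppages; refcounts: pp0:2 pp1:2
Op 2: write(P0, v0, 111). refcount(pp0)=2>1 -> COPY to pp2. 3 ppages; refcounts: pp0:1 pp1:2 pp2:1
Op 3: write(P1, v1, 105). refcount(pp1)=2>1 -> COPY to pp3. 4 ppages; refcounts: pp0:1 pp1:1 pp2:1 pp3:1
Op 4: read(P0, v0) -> 111. No state change.
Op 5: read(P1, v1) -> 105. No state change.
Op 6: write(P0, v1, 173). refcount(pp1)=1 -> write in place. 4 ppages; refcounts: pp0:1 pp1:1 pp2:1 pp3:1
Op 7: read(P1, v0) -> 20. No state change.
Op 8: read(P1, v1) -> 105. No state change.

yes yes no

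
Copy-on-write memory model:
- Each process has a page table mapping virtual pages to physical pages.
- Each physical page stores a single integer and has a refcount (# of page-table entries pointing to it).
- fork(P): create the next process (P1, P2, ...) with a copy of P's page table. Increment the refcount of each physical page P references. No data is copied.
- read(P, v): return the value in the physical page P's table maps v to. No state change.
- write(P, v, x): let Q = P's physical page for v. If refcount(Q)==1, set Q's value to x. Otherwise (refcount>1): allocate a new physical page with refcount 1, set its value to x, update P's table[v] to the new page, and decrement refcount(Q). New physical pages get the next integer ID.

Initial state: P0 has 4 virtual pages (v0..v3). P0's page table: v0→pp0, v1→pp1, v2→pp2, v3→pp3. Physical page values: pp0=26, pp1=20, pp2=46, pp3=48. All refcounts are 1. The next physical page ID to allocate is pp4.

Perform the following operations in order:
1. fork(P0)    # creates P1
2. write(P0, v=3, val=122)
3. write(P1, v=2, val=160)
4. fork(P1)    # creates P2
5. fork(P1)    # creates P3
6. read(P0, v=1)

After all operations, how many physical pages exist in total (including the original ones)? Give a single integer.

Op 1: fork(P0) -> P1. 4 ppages; refcounts: pp0:2 pp1:2 pp2:2 pp3:2
Op 2: write(P0, v3, 122). refcount(pp3)=2>1 -> COPY to pp4. 5 ppages; refcounts: pp0:2 pp1:2 pp2:2 pp3:1 pp4:1
Op 3: write(P1, v2, 160). refcount(pp2)=2>1 -> COPY to pp5. 6 ppages; refcounts: pp0:2 pp1:2 pp2:1 pp3:1 pp4:1 pp5:1
Op 4: fork(P1) -> P2. 6 ppages; refcounts: pp0:3 pp1:3 pp2:1 pp3:2 pp4:1 pp5:2
Op 5: fork(P1) -> P3. 6 ppages; refcounts: pp0:4 pp1:4 pp2:1 pp3:3 pp4:1 pp5:3
Op 6: read(P0, v1) -> 20. No state change.

Answer: 6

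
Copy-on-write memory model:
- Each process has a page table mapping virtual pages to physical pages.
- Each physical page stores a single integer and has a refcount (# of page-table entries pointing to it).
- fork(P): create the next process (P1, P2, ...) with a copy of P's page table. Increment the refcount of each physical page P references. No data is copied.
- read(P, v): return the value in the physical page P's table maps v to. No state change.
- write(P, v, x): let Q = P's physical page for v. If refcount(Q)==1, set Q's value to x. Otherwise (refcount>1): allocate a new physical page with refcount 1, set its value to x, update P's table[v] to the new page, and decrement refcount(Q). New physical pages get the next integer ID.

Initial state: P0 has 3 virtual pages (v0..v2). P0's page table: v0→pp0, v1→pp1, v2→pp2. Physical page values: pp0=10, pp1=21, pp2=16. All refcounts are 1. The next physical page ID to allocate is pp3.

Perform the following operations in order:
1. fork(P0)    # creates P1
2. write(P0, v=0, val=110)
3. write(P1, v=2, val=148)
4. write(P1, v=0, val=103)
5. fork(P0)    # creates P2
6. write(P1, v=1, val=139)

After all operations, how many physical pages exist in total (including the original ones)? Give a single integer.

Op 1: fork(P0) -> P1. 3 ppages; refcounts: pp0:2 pp1:2 pp2:2
Op 2: write(P0, v0, 110). refcount(pp0)=2>1 -> COPY to pp3. 4 ppages; refcounts: pp0:1 pp1:2 pp2:2 pp3:1
Op 3: write(P1, v2, 148). refcount(pp2)=2>1 -> COPY to pp4. 5 ppages; refcounts: pp0:1 pp1:2 pp2:1 pp3:1 pp4:1
Op 4: write(P1, v0, 103). refcount(pp0)=1 -> write in place. 5 ppages; refcounts: pp0:1 pp1:2 pp2:1 pp3:1 pp4:1
Op 5: fork(P0) -> P2. 5 ppages; refcounts: pp0:1 pp1:3 pp2:2 pp3:2 pp4:1
Op 6: write(P1, v1, 139). refcount(pp1)=3>1 -> COPY to pp5. 6 ppages; refcounts: pp0:1 pp1:2 pp2:2 pp3:2 pp4:1 pp5:1

Answer: 6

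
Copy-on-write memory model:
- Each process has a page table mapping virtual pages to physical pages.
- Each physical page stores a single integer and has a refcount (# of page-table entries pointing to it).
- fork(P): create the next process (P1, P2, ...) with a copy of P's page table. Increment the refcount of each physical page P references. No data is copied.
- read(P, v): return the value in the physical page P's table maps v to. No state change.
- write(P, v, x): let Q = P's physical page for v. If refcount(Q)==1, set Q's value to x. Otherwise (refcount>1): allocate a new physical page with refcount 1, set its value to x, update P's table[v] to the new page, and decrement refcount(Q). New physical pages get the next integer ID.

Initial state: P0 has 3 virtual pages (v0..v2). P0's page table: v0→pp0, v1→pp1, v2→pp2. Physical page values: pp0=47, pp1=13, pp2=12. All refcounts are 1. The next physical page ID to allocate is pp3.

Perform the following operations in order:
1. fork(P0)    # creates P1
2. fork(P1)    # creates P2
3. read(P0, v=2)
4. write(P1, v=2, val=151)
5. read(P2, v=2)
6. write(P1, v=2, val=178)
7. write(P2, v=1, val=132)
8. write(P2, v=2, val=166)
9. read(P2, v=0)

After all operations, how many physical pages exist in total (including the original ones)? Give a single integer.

Answer: 6

Derivation:
Op 1: fork(P0) -> P1. 3 ppages; refcounts: pp0:2 pp1:2 pp2:2
Op 2: fork(P1) -> P2. 3 ppages; refcounts: pp0:3 pp1:3 pp2:3
Op 3: read(P0, v2) -> 12. No state change.
Op 4: write(P1, v2, 151). refcount(pp2)=3>1 -> COPY to pp3. 4 ppages; refcounts: pp0:3 pp1:3 pp2:2 pp3:1
Op 5: read(P2, v2) -> 12. No state change.
Op 6: write(P1, v2, 178). refcount(pp3)=1 -> write in place. 4 ppages; refcounts: pp0:3 pp1:3 pp2:2 pp3:1
Op 7: write(P2, v1, 132). refcount(pp1)=3>1 -> COPY to pp4. 5 ppages; refcounts: pp0:3 pp1:2 pp2:2 pp3:1 pp4:1
Op 8: write(P2, v2, 166). refcount(pp2)=2>1 -> COPY to pp5. 6 ppages; refcounts: pp0:3 pp1:2 pp2:1 pp3:1 pp4:1 pp5:1
Op 9: read(P2, v0) -> 47. No state change.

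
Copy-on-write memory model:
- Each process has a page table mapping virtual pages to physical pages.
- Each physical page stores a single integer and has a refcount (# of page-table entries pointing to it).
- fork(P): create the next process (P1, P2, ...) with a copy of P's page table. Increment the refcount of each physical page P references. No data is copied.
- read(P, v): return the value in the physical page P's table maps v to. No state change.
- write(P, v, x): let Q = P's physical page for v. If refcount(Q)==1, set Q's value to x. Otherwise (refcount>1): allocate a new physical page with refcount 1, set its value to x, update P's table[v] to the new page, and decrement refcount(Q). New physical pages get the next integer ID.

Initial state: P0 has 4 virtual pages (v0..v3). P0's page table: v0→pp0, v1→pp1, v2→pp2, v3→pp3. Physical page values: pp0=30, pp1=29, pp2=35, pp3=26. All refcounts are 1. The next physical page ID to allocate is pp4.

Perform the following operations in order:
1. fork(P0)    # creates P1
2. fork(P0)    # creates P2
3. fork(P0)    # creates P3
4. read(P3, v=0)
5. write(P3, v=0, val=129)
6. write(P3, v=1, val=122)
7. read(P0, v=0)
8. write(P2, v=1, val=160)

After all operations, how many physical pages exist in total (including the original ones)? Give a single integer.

Answer: 7

Derivation:
Op 1: fork(P0) -> P1. 4 ppages; refcounts: pp0:2 pp1:2 pp2:2 pp3:2
Op 2: fork(P0) -> P2. 4 ppages; refcounts: pp0:3 pp1:3 pp2:3 pp3:3
Op 3: fork(P0) -> P3. 4 ppages; refcounts: pp0:4 pp1:4 pp2:4 pp3:4
Op 4: read(P3, v0) -> 30. No state change.
Op 5: write(P3, v0, 129). refcount(pp0)=4>1 -> COPY to pp4. 5 ppages; refcounts: pp0:3 pp1:4 pp2:4 pp3:4 pp4:1
Op 6: write(P3, v1, 122). refcount(pp1)=4>1 -> COPY to pp5. 6 ppages; refcounts: pp0:3 pp1:3 pp2:4 pp3:4 pp4:1 pp5:1
Op 7: read(P0, v0) -> 30. No state change.
Op 8: write(P2, v1, 160). refcount(pp1)=3>1 -> COPY to pp6. 7 ppages; refcounts: pp0:3 pp1:2 pp2:4 pp3:4 pp4:1 pp5:1 pp6:1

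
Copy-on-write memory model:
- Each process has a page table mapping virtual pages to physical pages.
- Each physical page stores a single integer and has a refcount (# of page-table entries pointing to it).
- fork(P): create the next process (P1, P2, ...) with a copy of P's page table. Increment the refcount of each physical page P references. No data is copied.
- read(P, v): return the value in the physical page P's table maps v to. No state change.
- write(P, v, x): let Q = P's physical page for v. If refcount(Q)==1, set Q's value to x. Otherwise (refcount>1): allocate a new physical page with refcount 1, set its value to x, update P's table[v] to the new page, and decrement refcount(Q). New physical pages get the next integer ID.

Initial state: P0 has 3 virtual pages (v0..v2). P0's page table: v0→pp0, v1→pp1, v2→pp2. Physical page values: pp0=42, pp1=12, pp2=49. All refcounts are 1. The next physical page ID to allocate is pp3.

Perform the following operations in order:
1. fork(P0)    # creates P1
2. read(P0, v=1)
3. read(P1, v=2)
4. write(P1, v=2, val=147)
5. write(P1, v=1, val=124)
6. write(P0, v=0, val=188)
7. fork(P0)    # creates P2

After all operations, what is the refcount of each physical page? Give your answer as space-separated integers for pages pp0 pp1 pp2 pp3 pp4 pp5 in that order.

Op 1: fork(P0) -> P1. 3 ppages; refcounts: pp0:2 pp1:2 pp2:2
Op 2: read(P0, v1) -> 12. No state change.
Op 3: read(P1, v2) -> 49. No state change.
Op 4: write(P1, v2, 147). refcount(pp2)=2>1 -> COPY to pp3. 4 ppages; refcounts: pp0:2 pp1:2 pp2:1 pp3:1
Op 5: write(P1, v1, 124). refcount(pp1)=2>1 -> COPY to pp4. 5 ppages; refcounts: pp0:2 pp1:1 pp2:1 pp3:1 pp4:1
Op 6: write(P0, v0, 188). refcount(pp0)=2>1 -> COPY to pp5. 6 ppages; refcounts: pp0:1 pp1:1 pp2:1 pp3:1 pp4:1 pp5:1
Op 7: fork(P0) -> P2. 6 ppages; refcounts: pp0:1 pp1:2 pp2:2 pp3:1 pp4:1 pp5:2

Answer: 1 2 2 1 1 2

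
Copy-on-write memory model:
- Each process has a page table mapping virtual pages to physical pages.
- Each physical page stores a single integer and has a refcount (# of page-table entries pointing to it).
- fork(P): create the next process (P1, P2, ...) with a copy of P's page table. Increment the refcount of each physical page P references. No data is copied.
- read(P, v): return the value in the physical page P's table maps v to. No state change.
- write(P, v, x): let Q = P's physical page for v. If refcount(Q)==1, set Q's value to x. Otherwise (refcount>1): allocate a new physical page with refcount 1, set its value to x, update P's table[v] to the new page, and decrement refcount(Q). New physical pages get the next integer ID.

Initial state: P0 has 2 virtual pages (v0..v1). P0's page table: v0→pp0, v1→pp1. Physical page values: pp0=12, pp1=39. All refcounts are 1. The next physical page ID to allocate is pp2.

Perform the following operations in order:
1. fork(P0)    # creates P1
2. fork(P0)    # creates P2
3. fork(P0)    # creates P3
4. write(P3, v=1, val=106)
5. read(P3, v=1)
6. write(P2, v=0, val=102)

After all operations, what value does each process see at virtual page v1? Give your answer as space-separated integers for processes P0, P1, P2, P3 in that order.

Answer: 39 39 39 106

Derivation:
Op 1: fork(P0) -> P1. 2 ppages; refcounts: pp0:2 pp1:2
Op 2: fork(P0) -> P2. 2 ppages; refcounts: pp0:3 pp1:3
Op 3: fork(P0) -> P3. 2 ppages; refcounts: pp0:4 pp1:4
Op 4: write(P3, v1, 106). refcount(pp1)=4>1 -> COPY to pp2. 3 ppages; refcounts: pp0:4 pp1:3 pp2:1
Op 5: read(P3, v1) -> 106. No state change.
Op 6: write(P2, v0, 102). refcount(pp0)=4>1 -> COPY to pp3. 4 ppages; refcounts: pp0:3 pp1:3 pp2:1 pp3:1
P0: v1 -> pp1 = 39
P1: v1 -> pp1 = 39
P2: v1 -> pp1 = 39
P3: v1 -> pp2 = 106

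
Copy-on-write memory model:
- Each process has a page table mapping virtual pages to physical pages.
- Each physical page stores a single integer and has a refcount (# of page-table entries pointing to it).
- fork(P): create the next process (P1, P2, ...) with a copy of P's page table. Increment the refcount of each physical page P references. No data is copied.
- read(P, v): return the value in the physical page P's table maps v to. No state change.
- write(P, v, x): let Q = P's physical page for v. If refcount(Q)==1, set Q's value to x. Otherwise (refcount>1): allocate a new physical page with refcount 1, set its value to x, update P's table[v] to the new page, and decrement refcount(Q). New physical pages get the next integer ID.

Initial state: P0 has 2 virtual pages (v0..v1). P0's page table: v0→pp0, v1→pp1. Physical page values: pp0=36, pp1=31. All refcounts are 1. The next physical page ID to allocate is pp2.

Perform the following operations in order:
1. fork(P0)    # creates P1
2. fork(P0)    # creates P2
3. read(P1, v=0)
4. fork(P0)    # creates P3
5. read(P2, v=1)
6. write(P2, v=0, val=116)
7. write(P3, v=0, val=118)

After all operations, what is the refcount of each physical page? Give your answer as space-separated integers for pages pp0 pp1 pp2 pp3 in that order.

Op 1: fork(P0) -> P1. 2 ppages; refcounts: pp0:2 pp1:2
Op 2: fork(P0) -> P2. 2 ppages; refcounts: pp0:3 pp1:3
Op 3: read(P1, v0) -> 36. No state change.
Op 4: fork(P0) -> P3. 2 ppages; refcounts: pp0:4 pp1:4
Op 5: read(P2, v1) -> 31. No state change.
Op 6: write(P2, v0, 116). refcount(pp0)=4>1 -> COPY to pp2. 3 ppages; refcounts: pp0:3 pp1:4 pp2:1
Op 7: write(P3, v0, 118). refcount(pp0)=3>1 -> COPY to pp3. 4 ppages; refcounts: pp0:2 pp1:4 pp2:1 pp3:1

Answer: 2 4 1 1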